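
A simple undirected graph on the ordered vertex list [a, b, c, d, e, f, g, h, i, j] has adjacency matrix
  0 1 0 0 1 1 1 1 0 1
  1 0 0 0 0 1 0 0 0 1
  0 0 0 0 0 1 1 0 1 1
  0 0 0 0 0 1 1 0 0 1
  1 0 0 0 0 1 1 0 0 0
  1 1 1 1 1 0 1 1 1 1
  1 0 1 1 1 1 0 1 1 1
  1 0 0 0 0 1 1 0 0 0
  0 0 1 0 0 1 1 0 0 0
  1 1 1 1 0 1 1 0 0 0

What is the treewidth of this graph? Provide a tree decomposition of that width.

Every bag has size at most 4, so the width is 4 − 1 = 3 and tw(G) ≤ 3. For the lower bound, the 4 vertices {d, f, g, j} are pairwise adjacent, and any tree decomposition puts a clique entirely inside one bag — forcing width ≥ 3. Therefore the treewidth is 3.

Treewidth 3.
One optimal decomposition is:
Bags: B1 = {c, f, g, j}  B2 = {a, f, g, j}  B3 = {a, f, g, h}  B4 = {d, f, g, j}  B5 = {a, e, f, g}  B6 = {a, b, f, j}  B7 = {c, f, g, i}
Tree: B1–B2, B2–B3, B2–B4, B2–B5, B2–B6, B1–B7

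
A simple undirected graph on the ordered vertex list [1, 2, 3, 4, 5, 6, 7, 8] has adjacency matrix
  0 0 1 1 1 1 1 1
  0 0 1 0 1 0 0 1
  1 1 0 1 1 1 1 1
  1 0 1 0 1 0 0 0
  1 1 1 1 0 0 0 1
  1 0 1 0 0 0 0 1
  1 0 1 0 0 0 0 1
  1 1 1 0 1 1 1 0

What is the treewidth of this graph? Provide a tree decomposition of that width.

The largest bag has 4 vertices, giving width 3; this decomposition certifies tw(G) ≤ 3. Conversely, {1, 3, 5, 8} is a clique of size 4, and the vertices of any clique must share a bag in every tree decomposition; so some bag has ≥ 4 vertices and tw(G) ≥ 3. Hence tw(G) = 3 exactly.

Treewidth 3.
One optimal decomposition is:
Bags: B1 = {1, 3, 5, 8}  B2 = {1, 3, 7, 8}  B3 = {1, 3, 4, 5}  B4 = {1, 3, 6, 8}  B5 = {2, 3, 5, 8}
Tree: B1–B2, B1–B3, B2–B4, B1–B5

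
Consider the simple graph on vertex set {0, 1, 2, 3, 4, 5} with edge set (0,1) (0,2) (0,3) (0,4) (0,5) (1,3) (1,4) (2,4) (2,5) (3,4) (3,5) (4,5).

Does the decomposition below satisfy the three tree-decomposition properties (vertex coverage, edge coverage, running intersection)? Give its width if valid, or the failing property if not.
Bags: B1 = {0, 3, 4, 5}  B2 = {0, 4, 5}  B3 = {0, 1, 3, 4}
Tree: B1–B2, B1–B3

No — vertex 2 appears in no bag.

A tree decomposition must satisfy three properties: every vertex lies in some bag; for every edge, both endpoints lie together in some bag; and for every vertex, the bags containing it form a connected subtree. Here vertex 2 appears in no bag, so the decomposition is invalid.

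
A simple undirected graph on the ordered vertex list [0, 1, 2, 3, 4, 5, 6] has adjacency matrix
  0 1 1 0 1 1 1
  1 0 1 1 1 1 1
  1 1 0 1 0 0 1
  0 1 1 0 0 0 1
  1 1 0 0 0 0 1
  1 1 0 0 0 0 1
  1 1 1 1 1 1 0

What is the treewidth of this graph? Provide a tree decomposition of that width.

Every bag has size at most 4, so the width is 4 − 1 = 3 and tw(G) ≤ 3. Conversely, {0, 1, 2, 6} is a clique of size 4, and the vertices of any clique must share a bag in every tree decomposition; so some bag has ≥ 4 vertices and tw(G) ≥ 3. Therefore the treewidth is 3.

Treewidth 3.
One optimal decomposition is:
Bags: B1 = {0, 1, 4, 6}  B2 = {0, 1, 2, 6}  B3 = {0, 1, 5, 6}  B4 = {1, 2, 3, 6}
Tree: B1–B2, B1–B3, B2–B4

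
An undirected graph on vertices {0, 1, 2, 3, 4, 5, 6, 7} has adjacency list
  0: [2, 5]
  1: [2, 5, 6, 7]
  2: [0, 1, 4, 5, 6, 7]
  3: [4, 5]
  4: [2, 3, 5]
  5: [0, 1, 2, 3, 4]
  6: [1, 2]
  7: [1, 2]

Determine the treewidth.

A width-2 tree decomposition is:
Bags: B1 = {0, 2, 5}  B2 = {2, 4, 5}  B3 = {1, 2, 5}  B4 = {1, 2, 7}  B5 = {3, 4, 5}  B6 = {1, 2, 6}
Tree: B1–B2, B1–B3, B3–B4, B2–B5, B4–B6
Each bag holds 3 vertices, so the decomposition has width 2, which upper-bounds the treewidth. Conversely, {0, 2, 5} is a clique of size 3, and the vertices of any clique must share a bag in every tree decomposition; so some bag has ≥ 3 vertices and tw(G) ≥ 2. The upper and lower bounds meet at 2, so that is the treewidth.

2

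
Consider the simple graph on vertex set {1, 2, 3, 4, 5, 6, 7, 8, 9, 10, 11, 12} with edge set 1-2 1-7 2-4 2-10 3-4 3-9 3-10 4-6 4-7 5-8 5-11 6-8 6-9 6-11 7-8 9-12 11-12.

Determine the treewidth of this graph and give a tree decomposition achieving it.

Treewidth 3.
One optimal decomposition is:
Bags: B1 = {5, 9, 11, 12}  B2 = {5, 6, 9, 11}  B3 = {5, 6, 8, 9}  B4 = {3, 6, 8, 9}  B5 = {3, 4, 6, 8}  B6 = {3, 4, 7, 8}  B7 = {3, 4, 7, 10}  B8 = {2, 4, 7, 10}  B9 = {1, 2, 7, 10}
Tree: B1–B2, B2–B3, B3–B4, B4–B5, B5–B6, B6–B7, B7–B8, B8–B9

Each bag holds 4 vertices, so the decomposition has width 3, which upper-bounds the treewidth. For the lower bound: the 4 vertex sets {5,11,12}, {9}, {6}, {3,4,7,8} are disjoint, each induces a connected subgraph, and every pair is joined by at least one edge of G. Contracting each set to a single vertex therefore yields K_{4} as a minor, and since treewidth is minor-monotone, tw(G) ≥ tw(K_{4}) = 3. Therefore the treewidth is 3.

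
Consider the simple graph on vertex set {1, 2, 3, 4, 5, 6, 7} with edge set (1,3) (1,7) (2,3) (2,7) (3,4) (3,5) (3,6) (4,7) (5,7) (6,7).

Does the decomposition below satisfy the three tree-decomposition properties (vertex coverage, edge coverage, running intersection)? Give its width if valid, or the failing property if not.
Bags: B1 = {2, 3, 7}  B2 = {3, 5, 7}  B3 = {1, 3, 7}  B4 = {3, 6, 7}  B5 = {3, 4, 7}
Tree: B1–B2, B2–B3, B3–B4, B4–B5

Yes; width 2.

Every vertex of G appears in some bag (union = {1, 2, 3, 4, 5, 6, 7}); every edge is covered by a bag; and for each vertex v the set of bags containing v is connected in the bag tree. The decomposition is therefore valid. The largest bag has 3 vertices, so the width is 2.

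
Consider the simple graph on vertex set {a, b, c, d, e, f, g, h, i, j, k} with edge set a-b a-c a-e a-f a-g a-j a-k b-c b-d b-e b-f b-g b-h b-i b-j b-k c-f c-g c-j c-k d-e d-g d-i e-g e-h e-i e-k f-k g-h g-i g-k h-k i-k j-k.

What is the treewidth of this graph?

4

A width-4 tree decomposition is:
Bags: B1 = {a, b, e, g, k}  B2 = {b, e, g, h, k}  B3 = {a, b, c, g, k}  B4 = {a, b, c, j, k}  B5 = {b, e, g, i, k}  B6 = {b, d, e, g, i}  B7 = {a, b, c, f, k}
Tree: B1–B2, B1–B3, B3–B4, B2–B5, B5–B6, B4–B7
The largest bag has 5 vertices, giving width 4; this decomposition certifies tw(G) ≤ 4. On the other hand G contains the 5-clique {b, d, e, g, i}. A clique must lie in a single bag of any decomposition, so no decomposition can have width below 4. Hence tw(G) = 4 exactly.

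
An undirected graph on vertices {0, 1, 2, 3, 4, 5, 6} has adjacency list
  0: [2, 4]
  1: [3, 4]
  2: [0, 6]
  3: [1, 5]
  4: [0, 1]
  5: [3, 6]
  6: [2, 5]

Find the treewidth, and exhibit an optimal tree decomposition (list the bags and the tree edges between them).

Treewidth 2.
One such decomposition:
Bags: B1 = {0, 2, 4}  B2 = {1, 2, 4}  B3 = {1, 2, 3}  B4 = {2, 3, 5}  B5 = {2, 5, 6}
Tree: B1–B2, B2–B3, B3–B4, B4–B5

The largest bag has 3 vertices, giving width 2; this decomposition certifies tw(G) ≤ 2. For the lower bound, G contains the cycle 2–0–4–1–3–5–6–2, so G is not a forest; only forests have treewidth ≤ 1, hence tw(G) ≥ 2. Hence tw(G) = 2 exactly.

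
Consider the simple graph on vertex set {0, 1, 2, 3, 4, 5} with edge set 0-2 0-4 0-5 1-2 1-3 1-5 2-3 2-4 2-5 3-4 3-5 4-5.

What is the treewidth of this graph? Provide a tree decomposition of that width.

Treewidth 3.
One optimal decomposition is:
Bags: B1 = {1, 2, 3, 5}  B2 = {2, 3, 4, 5}  B3 = {0, 2, 4, 5}
Tree: B1–B2, B2–B3

The largest bag has 4 vertices, giving width 3; this decomposition certifies tw(G) ≤ 3. On the other hand G contains the 4-clique {0, 2, 4, 5}. A clique must lie in a single bag of any decomposition, so no decomposition can have width below 3. Hence tw(G) = 3 exactly.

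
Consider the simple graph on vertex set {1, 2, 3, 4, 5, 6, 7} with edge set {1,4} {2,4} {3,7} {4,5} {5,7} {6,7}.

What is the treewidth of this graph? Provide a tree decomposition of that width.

Treewidth 1.
One optimal decomposition is:
Bags: B1 = {1, 4}  B2 = {4, 5}  B3 = {5, 7}  B4 = {3, 7}  B5 = {6, 7}  B6 = {2, 4}
Tree: B1–B2, B2–B3, B3–B4, B3–B5, B1–B6

Every bag has size at most 2, so the width is 2 − 1 = 1 and tw(G) ≤ 1. Since G has at least one edge (e.g. 1–4), it is not an edgeless graph, so tw(G) ≥ 1. Combining the bounds, tw(G) = 1.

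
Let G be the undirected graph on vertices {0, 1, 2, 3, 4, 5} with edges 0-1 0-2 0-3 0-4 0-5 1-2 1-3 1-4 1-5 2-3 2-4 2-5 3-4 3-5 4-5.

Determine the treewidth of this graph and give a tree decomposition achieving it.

With just one bag of size 6, the width is 6 − 1 = 5, so tw(G) ≤ 5. For the lower bound, the 6 vertices {0, 1, 2, 3, 4, 5} are pairwise adjacent, and any tree decomposition puts a clique entirely inside one bag — forcing width ≥ 5. Therefore the treewidth is 5.

Treewidth 5.
One such decomposition:
Bags: B1 = {0, 1, 2, 3, 4, 5}
Tree: (single bag)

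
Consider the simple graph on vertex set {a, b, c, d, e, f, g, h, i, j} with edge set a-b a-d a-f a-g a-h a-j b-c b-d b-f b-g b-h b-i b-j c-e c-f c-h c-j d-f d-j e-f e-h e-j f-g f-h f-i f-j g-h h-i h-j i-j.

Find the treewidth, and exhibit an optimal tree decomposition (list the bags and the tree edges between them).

Every bag has size at most 5, so the width is 5 − 1 = 4 and tw(G) ≤ 4. On the other hand G contains the 5-clique {a, b, d, f, j}. A clique must lie in a single bag of any decomposition, so no decomposition can have width below 4. Combining the bounds, tw(G) = 4.

Treewidth 4.
Bags: B1 = {b, c, f, h, j}  B2 = {b, f, h, i, j}  B3 = {c, e, f, h, j}  B4 = {a, b, f, h, j}  B5 = {a, b, f, g, h}  B6 = {a, b, d, f, j}
Tree: B1–B2, B1–B3, B1–B4, B4–B5, B4–B6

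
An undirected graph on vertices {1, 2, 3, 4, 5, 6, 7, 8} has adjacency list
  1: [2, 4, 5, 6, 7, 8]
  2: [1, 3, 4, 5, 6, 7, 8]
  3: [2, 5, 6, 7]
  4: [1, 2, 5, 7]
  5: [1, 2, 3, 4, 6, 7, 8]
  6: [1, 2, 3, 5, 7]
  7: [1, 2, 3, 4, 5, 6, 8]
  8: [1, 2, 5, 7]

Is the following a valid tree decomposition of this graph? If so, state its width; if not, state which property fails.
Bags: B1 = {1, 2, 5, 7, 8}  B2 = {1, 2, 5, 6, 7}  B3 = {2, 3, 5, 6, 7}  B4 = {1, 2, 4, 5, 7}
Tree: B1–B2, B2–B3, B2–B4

Vertex coverage: the bags together contain {1, 2, 3, 4, 5, 6, 7, 8}, the full vertex set. Edge coverage: each edge of G has both endpoints in at least one bag. Running intersection: for every vertex, the bags containing it form a connected subtree. All three properties hold, so this is a valid tree decomposition of width max|bag| − 1 = 4, and hence tw(G) ≤ 4.

Yes; width 4.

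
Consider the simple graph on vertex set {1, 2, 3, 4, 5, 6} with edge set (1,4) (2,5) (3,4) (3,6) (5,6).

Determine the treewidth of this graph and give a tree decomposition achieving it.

The largest bag has 2 vertices, giving width 1; this decomposition certifies tw(G) ≤ 1. G has an edge, so its treewidth is at least 1. The upper and lower bounds meet at 1, so that is the treewidth.

Treewidth 1.
One such decomposition:
Bags: B1 = {1, 4}  B2 = {3, 4}  B3 = {3, 6}  B4 = {5, 6}  B5 = {2, 5}
Tree: B1–B2, B2–B3, B3–B4, B4–B5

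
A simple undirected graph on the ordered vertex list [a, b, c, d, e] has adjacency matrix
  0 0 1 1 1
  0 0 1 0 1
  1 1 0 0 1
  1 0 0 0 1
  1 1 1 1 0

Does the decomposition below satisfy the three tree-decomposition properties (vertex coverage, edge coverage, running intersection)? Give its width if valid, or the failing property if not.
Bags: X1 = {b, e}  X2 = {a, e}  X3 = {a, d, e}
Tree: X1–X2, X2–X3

A tree decomposition must satisfy three properties: every vertex lies in some bag; for every edge, both endpoints lie together in some bag; and for every vertex, the bags containing it form a connected subtree. Here vertex c appears in no bag, so the decomposition is invalid.

No — vertex c appears in no bag.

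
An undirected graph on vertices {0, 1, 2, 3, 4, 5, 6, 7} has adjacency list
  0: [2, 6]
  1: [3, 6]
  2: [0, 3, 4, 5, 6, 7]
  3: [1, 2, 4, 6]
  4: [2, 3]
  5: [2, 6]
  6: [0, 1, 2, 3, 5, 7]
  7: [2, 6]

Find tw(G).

2

A width-2 tree decomposition is:
Bags: B1 = {2, 6, 7}  B2 = {2, 3, 6}  B3 = {2, 5, 6}  B4 = {1, 3, 6}  B5 = {0, 2, 6}  B6 = {2, 3, 4}
Tree: B1–B2, B1–B3, B2–B4, B2–B5, B2–B6
The largest bag has 3 vertices, giving width 2; this decomposition certifies tw(G) ≤ 2. For the lower bound, the 3 vertices {1, 3, 6} are pairwise adjacent, and any tree decomposition puts a clique entirely inside one bag — forcing width ≥ 2. Combining the bounds, tw(G) = 2.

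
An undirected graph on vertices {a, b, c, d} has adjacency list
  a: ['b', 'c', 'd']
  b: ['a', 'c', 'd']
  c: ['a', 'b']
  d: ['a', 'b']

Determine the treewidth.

2

A width-2 tree decomposition is:
Bags: B1 = {a, b, d}  B2 = {a, b, c}
Tree: B1–B2
Every bag has size at most 3, so the width is 3 − 1 = 2 and tw(G) ≤ 2. Conversely, {a, b, d} is a clique of size 3, and the vertices of any clique must share a bag in every tree decomposition; so some bag has ≥ 3 vertices and tw(G) ≥ 2. Hence tw(G) = 2 exactly.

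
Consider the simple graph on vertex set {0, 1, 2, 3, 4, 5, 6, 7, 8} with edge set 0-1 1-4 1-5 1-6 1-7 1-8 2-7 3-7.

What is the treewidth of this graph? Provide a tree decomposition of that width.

Treewidth 1.
One such decomposition:
Bags: B1 = {1, 6}  B2 = {1, 7}  B3 = {1, 8}  B4 = {2, 7}  B5 = {1, 5}  B6 = {3, 7}  B7 = {1, 4}  B8 = {0, 1}
Tree: B1–B2, B1–B3, B2–B4, B1–B5, B4–B6, B3–B7, B7–B8

The largest bag has 2 vertices, giving width 1; this decomposition certifies tw(G) ≤ 1. G has an edge, so its treewidth is at least 1. The upper and lower bounds meet at 1, so that is the treewidth.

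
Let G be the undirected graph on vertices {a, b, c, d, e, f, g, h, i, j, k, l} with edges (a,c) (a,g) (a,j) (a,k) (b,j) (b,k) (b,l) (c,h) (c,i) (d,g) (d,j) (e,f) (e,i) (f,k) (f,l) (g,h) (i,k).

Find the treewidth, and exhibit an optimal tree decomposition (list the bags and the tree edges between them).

The largest bag has 4 vertices, giving width 3; this decomposition certifies tw(G) ≤ 3. For the lower bound: the 4 vertex sets {e,f,l}, {i}, {k}, {a,b,c,j} are disjoint, each induces a connected subgraph, and every pair is joined by at least one edge of G. Contracting each set to a single vertex therefore yields K_{4} as a minor, and since treewidth is minor-monotone, tw(G) ≥ tw(K_{4}) = 3. Combining the bounds, tw(G) = 3.

Treewidth 3.
One optimal decomposition is:
Bags: B1 = {e, f, i, l}  B2 = {f, i, k, l}  B3 = {b, i, k, l}  B4 = {b, c, i, k}  B5 = {a, b, c, k}  B6 = {a, b, c, j}  B7 = {a, c, h, j}  B8 = {a, g, h, j}  B9 = {d, g, h, j}
Tree: B1–B2, B2–B3, B3–B4, B4–B5, B5–B6, B6–B7, B7–B8, B8–B9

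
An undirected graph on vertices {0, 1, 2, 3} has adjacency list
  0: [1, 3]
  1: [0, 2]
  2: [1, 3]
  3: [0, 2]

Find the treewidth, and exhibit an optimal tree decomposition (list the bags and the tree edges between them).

The largest bag has 3 vertices, giving width 2; this decomposition certifies tw(G) ≤ 2. For the lower bound, G contains the cycle 1–2–3–0–1, so G is not a forest; only forests have treewidth ≤ 1, hence tw(G) ≥ 2. Combining the bounds, tw(G) = 2.

Treewidth 2.
Bags: B1 = {1, 2, 3}  B2 = {0, 1, 3}
Tree: B1–B2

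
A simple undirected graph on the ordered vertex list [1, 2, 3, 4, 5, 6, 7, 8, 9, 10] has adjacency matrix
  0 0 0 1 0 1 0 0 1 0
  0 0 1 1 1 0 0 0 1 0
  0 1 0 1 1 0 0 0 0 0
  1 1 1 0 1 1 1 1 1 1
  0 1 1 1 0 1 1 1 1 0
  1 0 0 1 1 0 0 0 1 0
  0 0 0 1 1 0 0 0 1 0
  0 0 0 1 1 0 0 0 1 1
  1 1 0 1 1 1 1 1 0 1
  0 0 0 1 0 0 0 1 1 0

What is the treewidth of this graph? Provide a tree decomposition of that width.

Treewidth 3.
Bags: B1 = {4, 5, 6, 9}  B2 = {1, 4, 6, 9}  B3 = {4, 5, 8, 9}  B4 = {2, 4, 5, 9}  B5 = {2, 3, 4, 5}  B6 = {4, 8, 9, 10}  B7 = {4, 5, 7, 9}
Tree: B1–B2, B1–B3, B3–B4, B4–B5, B3–B6, B1–B7

The largest bag has 4 vertices, giving width 3; this decomposition certifies tw(G) ≤ 3. For the lower bound, the 4 vertices {1, 4, 6, 9} are pairwise adjacent, and any tree decomposition puts a clique entirely inside one bag — forcing width ≥ 3. The upper and lower bounds meet at 3, so that is the treewidth.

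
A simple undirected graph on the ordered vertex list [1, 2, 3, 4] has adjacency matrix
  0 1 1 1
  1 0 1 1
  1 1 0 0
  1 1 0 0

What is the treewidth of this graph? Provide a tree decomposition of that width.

Treewidth 2.
One optimal decomposition is:
Bags: B1 = {1, 2, 4}  B2 = {1, 2, 3}
Tree: B1–B2

Every bag has size at most 3, so the width is 3 − 1 = 2 and tw(G) ≤ 2. On the other hand G contains the 3-clique {1, 2, 3}. A clique must lie in a single bag of any decomposition, so no decomposition can have width below 2. Therefore the treewidth is 2.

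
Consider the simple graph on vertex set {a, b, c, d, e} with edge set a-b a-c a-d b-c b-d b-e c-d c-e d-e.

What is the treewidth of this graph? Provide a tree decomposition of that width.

Every bag has size at most 4, so the width is 4 − 1 = 3 and tw(G) ≤ 3. Conversely, {b, c, d, e} is a clique of size 4, and the vertices of any clique must share a bag in every tree decomposition; so some bag has ≥ 4 vertices and tw(G) ≥ 3. Combining the bounds, tw(G) = 3.

Treewidth 3.
One optimal decomposition is:
Bags: B1 = {b, c, d, e}  B2 = {a, b, c, d}
Tree: B1–B2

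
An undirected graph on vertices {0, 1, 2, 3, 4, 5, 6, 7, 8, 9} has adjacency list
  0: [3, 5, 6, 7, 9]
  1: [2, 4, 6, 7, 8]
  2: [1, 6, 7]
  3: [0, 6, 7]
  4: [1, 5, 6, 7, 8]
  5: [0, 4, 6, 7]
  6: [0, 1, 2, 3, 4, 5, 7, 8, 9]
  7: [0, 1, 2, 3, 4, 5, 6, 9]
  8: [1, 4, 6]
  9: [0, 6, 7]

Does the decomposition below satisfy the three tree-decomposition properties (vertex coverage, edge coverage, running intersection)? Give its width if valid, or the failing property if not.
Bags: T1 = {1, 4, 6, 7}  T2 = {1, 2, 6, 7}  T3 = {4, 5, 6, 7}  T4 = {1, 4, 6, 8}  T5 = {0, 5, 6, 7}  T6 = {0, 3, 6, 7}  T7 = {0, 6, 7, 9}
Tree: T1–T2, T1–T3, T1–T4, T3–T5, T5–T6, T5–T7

Yes; width 3.

Every vertex of G appears in some bag (union = {0, 1, 2, 3, 4, 5, 6, 7, 8, 9}); every edge is covered by a bag; and for each vertex v the set of bags containing v is connected in the bag tree. The decomposition is therefore valid. The largest bag has 4 vertices, so the width is 3.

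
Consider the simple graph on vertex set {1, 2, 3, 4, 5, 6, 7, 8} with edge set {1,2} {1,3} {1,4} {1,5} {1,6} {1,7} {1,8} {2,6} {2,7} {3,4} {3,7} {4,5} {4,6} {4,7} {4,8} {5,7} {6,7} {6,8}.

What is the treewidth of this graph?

A width-3 tree decomposition is:
Bags: B1 = {1, 4, 6, 8}  B2 = {1, 4, 6, 7}  B3 = {1, 2, 6, 7}  B4 = {1, 4, 5, 7}  B5 = {1, 3, 4, 7}
Tree: B1–B2, B2–B3, B2–B4, B2–B5
Each bag holds 4 vertices, so the decomposition has width 3, which upper-bounds the treewidth. For the lower bound, the 4 vertices {1, 2, 6, 7} are pairwise adjacent, and any tree decomposition puts a clique entirely inside one bag — forcing width ≥ 3. Hence tw(G) = 3 exactly.

3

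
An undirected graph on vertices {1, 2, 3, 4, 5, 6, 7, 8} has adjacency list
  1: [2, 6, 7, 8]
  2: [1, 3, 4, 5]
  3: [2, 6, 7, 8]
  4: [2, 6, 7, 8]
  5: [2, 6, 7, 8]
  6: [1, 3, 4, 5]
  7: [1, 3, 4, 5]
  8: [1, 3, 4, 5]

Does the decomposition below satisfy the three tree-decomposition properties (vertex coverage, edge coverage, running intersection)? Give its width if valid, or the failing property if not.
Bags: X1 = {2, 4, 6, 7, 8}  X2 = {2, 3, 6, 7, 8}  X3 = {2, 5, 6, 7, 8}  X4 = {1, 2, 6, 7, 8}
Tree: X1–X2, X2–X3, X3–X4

Every vertex of G appears in some bag (union = {1, 2, 3, 4, 5, 6, 7, 8}); every edge is covered by a bag; and for each vertex v the set of bags containing v is connected in the bag tree. The decomposition is therefore valid. The largest bag has 5 vertices, so the width is 4.

Yes; width 4.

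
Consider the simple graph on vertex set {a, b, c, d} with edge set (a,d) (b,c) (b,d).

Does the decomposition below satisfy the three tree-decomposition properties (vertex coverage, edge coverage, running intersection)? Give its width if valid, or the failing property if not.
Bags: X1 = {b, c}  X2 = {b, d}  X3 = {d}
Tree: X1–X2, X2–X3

No — vertex a appears in no bag.

A tree decomposition must satisfy three properties: every vertex lies in some bag; for every edge, both endpoints lie together in some bag; and for every vertex, the bags containing it form a connected subtree. Here vertex a appears in no bag, so the decomposition is invalid.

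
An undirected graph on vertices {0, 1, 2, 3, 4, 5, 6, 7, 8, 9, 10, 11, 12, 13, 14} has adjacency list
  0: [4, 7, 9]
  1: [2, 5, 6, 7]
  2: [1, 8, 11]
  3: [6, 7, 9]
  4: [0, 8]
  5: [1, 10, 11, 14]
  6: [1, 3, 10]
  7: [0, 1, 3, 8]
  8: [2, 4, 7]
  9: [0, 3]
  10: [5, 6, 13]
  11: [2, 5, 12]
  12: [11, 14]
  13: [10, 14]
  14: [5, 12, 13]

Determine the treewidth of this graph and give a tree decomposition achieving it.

Each bag holds 4 vertices, so the decomposition has width 3, which upper-bounds the treewidth. For the lower bound: the 4 vertex sets {0,4,9}, {8}, {7}, {1,2,3,6} are disjoint, each induces a connected subgraph, and every pair is joined by at least one edge of G. Contracting each set to a single vertex therefore yields K_{4} as a minor, and since treewidth is minor-monotone, tw(G) ≥ tw(K_{4}) = 3. Therefore the treewidth is 3.

Treewidth 3.
One such decomposition:
Bags: B1 = {0, 4, 8, 9}  B2 = {0, 7, 8, 9}  B3 = {3, 7, 8, 9}  B4 = {2, 3, 7, 8}  B5 = {1, 2, 3, 7}  B6 = {1, 2, 3, 6}  B7 = {1, 2, 6, 11}  B8 = {1, 5, 6, 11}  B9 = {5, 6, 10, 11}  B10 = {5, 10, 11, 12}  B11 = {5, 10, 12, 14}  B12 = {10, 12, 13, 14}
Tree: B1–B2, B2–B3, B3–B4, B4–B5, B5–B6, B6–B7, B7–B8, B8–B9, B9–B10, B10–B11, B11–B12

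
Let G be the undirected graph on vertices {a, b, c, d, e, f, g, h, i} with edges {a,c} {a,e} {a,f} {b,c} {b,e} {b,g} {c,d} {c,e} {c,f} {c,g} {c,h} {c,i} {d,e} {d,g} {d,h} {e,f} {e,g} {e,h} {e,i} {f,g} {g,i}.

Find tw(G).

A width-3 tree decomposition is:
Bags: B1 = {b, c, e, g}  B2 = {c, e, f, g}  B3 = {c, d, e, g}  B4 = {c, d, e, h}  B5 = {a, c, e, f}  B6 = {c, e, g, i}
Tree: B1–B2, B1–B3, B3–B4, B2–B5, B1–B6
The largest bag has 4 vertices, giving width 3; this decomposition certifies tw(G) ≤ 3. Conversely, {c, d, e, g} is a clique of size 4, and the vertices of any clique must share a bag in every tree decomposition; so some bag has ≥ 4 vertices and tw(G) ≥ 3. The upper and lower bounds meet at 3, so that is the treewidth.

3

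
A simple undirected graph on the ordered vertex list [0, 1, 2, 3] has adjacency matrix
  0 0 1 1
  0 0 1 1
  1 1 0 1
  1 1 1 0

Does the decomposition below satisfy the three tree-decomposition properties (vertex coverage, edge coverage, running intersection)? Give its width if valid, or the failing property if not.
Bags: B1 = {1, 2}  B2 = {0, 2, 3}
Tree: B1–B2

No — edge (3,1) lies in no bag.

A tree decomposition must satisfy three properties: every vertex lies in some bag; for every edge, both endpoints lie together in some bag; and for every vertex, the bags containing it form a connected subtree. Here edge (3,1) lies in no bag, so the decomposition is invalid.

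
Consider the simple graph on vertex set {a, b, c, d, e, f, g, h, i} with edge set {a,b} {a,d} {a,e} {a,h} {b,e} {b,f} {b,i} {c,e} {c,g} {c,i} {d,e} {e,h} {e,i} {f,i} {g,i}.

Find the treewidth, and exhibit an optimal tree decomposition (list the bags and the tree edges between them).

Treewidth 2.
One optimal decomposition is:
Bags: B1 = {b, f, i}  B2 = {b, e, i}  B3 = {c, e, i}  B4 = {a, b, e}  B5 = {a, e, h}  B6 = {a, d, e}  B7 = {c, g, i}
Tree: B1–B2, B2–B3, B2–B4, B4–B5, B5–B6, B3–B7

The largest bag has 3 vertices, giving width 2; this decomposition certifies tw(G) ≤ 2. Conversely, {c, g, i} is a clique of size 3, and the vertices of any clique must share a bag in every tree decomposition; so some bag has ≥ 3 vertices and tw(G) ≥ 2. Hence tw(G) = 2 exactly.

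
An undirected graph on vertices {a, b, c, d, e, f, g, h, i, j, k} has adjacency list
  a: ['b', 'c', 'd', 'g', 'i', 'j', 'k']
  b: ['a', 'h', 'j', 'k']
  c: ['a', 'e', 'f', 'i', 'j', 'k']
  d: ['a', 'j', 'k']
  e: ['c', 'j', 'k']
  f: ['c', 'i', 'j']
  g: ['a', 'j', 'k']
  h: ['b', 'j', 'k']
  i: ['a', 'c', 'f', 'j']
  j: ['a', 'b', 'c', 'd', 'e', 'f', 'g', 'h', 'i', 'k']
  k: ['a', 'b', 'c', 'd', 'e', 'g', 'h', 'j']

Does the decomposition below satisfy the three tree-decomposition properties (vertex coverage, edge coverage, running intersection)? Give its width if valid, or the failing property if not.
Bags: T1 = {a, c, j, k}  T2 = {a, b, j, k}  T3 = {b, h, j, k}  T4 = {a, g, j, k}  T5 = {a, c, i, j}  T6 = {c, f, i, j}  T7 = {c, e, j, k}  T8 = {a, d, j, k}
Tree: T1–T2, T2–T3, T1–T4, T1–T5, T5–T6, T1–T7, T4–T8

Yes; width 3.

Checking the three conditions: (i) the bags cover all of {a, b, c, d, e, f, g, h, i, j, k}; (ii) for each edge, some bag contains both endpoints; (iii) the bags containing any fixed vertex form a subtree. All hold, so the decomposition is valid with width 4 − 1 = 3.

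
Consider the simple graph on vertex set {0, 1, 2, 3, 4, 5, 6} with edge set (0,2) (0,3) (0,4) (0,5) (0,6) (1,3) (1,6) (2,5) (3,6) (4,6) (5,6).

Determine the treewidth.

2

A width-2 tree decomposition is:
Bags: B1 = {0, 5, 6}  B2 = {0, 2, 5}  B3 = {0, 4, 6}  B4 = {0, 3, 6}  B5 = {1, 3, 6}
Tree: B1–B2, B1–B3, B1–B4, B4–B5
The largest bag has 3 vertices, giving width 2; this decomposition certifies tw(G) ≤ 2. Conversely, {0, 2, 5} is a clique of size 3, and the vertices of any clique must share a bag in every tree decomposition; so some bag has ≥ 3 vertices and tw(G) ≥ 2. Hence tw(G) = 2 exactly.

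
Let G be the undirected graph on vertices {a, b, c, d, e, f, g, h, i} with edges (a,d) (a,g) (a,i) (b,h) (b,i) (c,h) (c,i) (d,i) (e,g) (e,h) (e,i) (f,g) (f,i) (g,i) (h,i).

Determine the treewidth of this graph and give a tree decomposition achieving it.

Every bag has size at most 3, so the width is 3 − 1 = 2 and tw(G) ≤ 2. On the other hand G contains the 3-clique {a, d, i}. A clique must lie in a single bag of any decomposition, so no decomposition can have width below 2. Combining the bounds, tw(G) = 2.

Treewidth 2.
One optimal decomposition is:
Bags: B1 = {f, g, i}  B2 = {e, g, i}  B3 = {e, h, i}  B4 = {c, h, i}  B5 = {a, g, i}  B6 = {b, h, i}  B7 = {a, d, i}
Tree: B1–B2, B2–B3, B3–B4, B2–B5, B4–B6, B5–B7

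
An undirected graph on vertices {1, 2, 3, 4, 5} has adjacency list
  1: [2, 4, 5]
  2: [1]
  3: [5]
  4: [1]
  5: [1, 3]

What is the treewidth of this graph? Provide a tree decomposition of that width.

Treewidth 1.
Bags: B1 = {1, 4}  B2 = {1, 2}  B3 = {1, 5}  B4 = {3, 5}
Tree: B1–B2, B1–B3, B3–B4

The largest bag has 2 vertices, giving width 1; this decomposition certifies tw(G) ≤ 1. G has an edge, so its treewidth is at least 1. Therefore the treewidth is 1.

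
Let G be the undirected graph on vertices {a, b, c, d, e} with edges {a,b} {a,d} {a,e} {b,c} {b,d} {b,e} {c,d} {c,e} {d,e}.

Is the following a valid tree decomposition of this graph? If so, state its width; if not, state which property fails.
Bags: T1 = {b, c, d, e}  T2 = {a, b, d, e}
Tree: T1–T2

Every vertex of G appears in some bag (union = {a, b, c, d, e}); every edge is covered by a bag; and for each vertex v the set of bags containing v is connected in the bag tree. The decomposition is therefore valid. The largest bag has 4 vertices, so the width is 3.

Yes; width 3.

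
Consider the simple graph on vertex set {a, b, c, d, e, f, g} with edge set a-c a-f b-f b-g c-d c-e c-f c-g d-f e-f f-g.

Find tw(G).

A width-2 tree decomposition is:
Bags: B1 = {a, c, f}  B2 = {c, f, g}  B3 = {c, e, f}  B4 = {b, f, g}  B5 = {c, d, f}
Tree: B1–B2, B2–B3, B2–B4, B2–B5
Every bag has size at most 3, so the width is 3 − 1 = 2 and tw(G) ≤ 2. Conversely, {c, d, f} is a clique of size 3, and the vertices of any clique must share a bag in every tree decomposition; so some bag has ≥ 3 vertices and tw(G) ≥ 2. The upper and lower bounds meet at 2, so that is the treewidth.

2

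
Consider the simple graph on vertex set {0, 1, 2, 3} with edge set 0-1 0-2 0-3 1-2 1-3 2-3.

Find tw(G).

A width-3 tree decomposition is:
Bags: B1 = {0, 1, 2, 3}
Tree: (single bag)
A single bag containing all 4 vertices is trivially a valid decomposition of width 3. For the lower bound, the 4 vertices {0, 1, 2, 3} are pairwise adjacent, and any tree decomposition puts a clique entirely inside one bag — forcing width ≥ 3. The upper and lower bounds meet at 3, so that is the treewidth.

3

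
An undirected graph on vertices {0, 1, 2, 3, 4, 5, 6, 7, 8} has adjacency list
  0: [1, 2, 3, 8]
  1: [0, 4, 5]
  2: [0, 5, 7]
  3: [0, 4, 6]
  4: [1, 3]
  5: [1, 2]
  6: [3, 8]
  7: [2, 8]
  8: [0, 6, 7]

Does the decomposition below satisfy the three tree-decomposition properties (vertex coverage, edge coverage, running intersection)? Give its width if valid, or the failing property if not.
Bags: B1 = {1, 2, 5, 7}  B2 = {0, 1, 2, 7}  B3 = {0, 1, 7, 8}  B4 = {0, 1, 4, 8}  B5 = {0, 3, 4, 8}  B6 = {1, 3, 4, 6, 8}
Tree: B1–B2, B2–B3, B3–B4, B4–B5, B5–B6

No — bags containing vertex 1 are not connected in the tree.

A tree decomposition must satisfy three properties: every vertex lies in some bag; for every edge, both endpoints lie together in some bag; and for every vertex, the bags containing it form a connected subtree. Here bags containing vertex 1 are not connected in the tree, so the decomposition is invalid.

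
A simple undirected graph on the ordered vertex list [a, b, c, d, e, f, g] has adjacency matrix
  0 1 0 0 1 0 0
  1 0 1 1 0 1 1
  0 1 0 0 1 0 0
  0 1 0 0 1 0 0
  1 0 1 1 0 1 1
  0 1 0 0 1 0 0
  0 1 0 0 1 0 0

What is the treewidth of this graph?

2

A width-2 tree decomposition is:
Bags: B1 = {b, e, f}  B2 = {b, c, e}  B3 = {b, d, e}  B4 = {a, b, e}  B5 = {b, e, g}
Tree: B1–B2, B2–B3, B3–B4, B4–B5
Every bag has size at most 3, so the width is 3 − 1 = 2 and tw(G) ≤ 2. Since e–f–b–c–e is a cycle in G, G is not acyclic. Forests are exactly the graphs of treewidth ≤ 1, so tw(G) ≥ 2. Hence tw(G) = 2 exactly.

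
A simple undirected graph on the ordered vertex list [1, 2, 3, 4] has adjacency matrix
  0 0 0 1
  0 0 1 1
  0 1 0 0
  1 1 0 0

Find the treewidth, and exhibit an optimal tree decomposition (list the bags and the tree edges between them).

Treewidth 1.
Bags: B1 = {2, 4}  B2 = {2, 3}  B3 = {1, 4}
Tree: B1–B2, B1–B3

The largest bag has 2 vertices, giving width 1; this decomposition certifies tw(G) ≤ 1. G has an edge, so its treewidth is at least 1. Hence tw(G) = 1 exactly.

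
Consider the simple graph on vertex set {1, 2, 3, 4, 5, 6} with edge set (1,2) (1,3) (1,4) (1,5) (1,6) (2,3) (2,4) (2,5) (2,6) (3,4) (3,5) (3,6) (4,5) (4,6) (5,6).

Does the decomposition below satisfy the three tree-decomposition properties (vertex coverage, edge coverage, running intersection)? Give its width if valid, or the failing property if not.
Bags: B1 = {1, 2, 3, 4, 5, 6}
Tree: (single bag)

Every vertex of G appears in some bag (union = {1, 2, 3, 4, 5, 6}); every edge is covered by a bag; and for each vertex v the set of bags containing v is connected in the bag tree. The decomposition is therefore valid. The largest bag has 6 vertices, so the width is 5.

Yes; width 5.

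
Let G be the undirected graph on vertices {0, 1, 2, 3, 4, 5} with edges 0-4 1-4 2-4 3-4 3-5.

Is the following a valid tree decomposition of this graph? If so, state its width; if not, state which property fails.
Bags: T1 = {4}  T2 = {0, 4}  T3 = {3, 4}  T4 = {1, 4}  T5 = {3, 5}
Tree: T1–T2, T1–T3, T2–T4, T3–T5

A tree decomposition must satisfy three properties: every vertex lies in some bag; for every edge, both endpoints lie together in some bag; and for every vertex, the bags containing it form a connected subtree. Here vertex 2 appears in no bag, so the decomposition is invalid.

No — vertex 2 appears in no bag.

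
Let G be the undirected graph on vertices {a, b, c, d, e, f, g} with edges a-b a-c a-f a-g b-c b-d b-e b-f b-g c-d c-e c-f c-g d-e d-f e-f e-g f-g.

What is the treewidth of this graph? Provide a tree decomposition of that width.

The largest bag has 5 vertices, giving width 4; this decomposition certifies tw(G) ≤ 4. Conversely, {b, c, d, e, f} is a clique of size 5, and the vertices of any clique must share a bag in every tree decomposition; so some bag has ≥ 5 vertices and tw(G) ≥ 4. Therefore the treewidth is 4.

Treewidth 4.
One optimal decomposition is:
Bags: B1 = {b, c, e, f, g}  B2 = {a, b, c, f, g}  B3 = {b, c, d, e, f}
Tree: B1–B2, B1–B3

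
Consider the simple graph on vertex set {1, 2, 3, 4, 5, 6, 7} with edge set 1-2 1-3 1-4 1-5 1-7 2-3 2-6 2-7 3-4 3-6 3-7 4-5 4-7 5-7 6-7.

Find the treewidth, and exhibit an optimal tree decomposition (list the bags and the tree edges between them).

Each bag holds 4 vertices, so the decomposition has width 3, which upper-bounds the treewidth. Conversely, {1, 2, 3, 7} is a clique of size 4, and the vertices of any clique must share a bag in every tree decomposition; so some bag has ≥ 4 vertices and tw(G) ≥ 3. Combining the bounds, tw(G) = 3.

Treewidth 3.
Bags: B1 = {1, 2, 3, 7}  B2 = {1, 3, 4, 7}  B3 = {1, 4, 5, 7}  B4 = {2, 3, 6, 7}
Tree: B1–B2, B2–B3, B1–B4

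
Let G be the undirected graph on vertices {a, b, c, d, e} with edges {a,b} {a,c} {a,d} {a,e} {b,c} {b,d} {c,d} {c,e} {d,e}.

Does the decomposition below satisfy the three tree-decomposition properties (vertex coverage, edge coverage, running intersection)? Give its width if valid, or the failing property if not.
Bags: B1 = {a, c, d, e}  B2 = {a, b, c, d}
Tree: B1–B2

Vertex coverage: the bags together contain {a, b, c, d, e}, the full vertex set. Edge coverage: each edge of G has both endpoints in at least one bag. Running intersection: for every vertex, the bags containing it form a connected subtree. All three properties hold, so this is a valid tree decomposition of width max|bag| − 1 = 3, and hence tw(G) ≤ 3.

Yes; width 3.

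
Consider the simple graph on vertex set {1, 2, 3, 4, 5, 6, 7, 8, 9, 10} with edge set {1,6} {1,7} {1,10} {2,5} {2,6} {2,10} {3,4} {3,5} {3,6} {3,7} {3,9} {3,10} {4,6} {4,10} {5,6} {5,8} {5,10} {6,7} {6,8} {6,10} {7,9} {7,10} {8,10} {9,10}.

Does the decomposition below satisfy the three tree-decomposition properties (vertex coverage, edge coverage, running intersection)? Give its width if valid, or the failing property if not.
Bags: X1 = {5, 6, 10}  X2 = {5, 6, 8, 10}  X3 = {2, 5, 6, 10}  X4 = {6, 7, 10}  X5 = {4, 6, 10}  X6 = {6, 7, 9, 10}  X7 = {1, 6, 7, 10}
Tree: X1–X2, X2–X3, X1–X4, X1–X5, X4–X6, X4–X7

A tree decomposition must satisfy three properties: every vertex lies in some bag; for every edge, both endpoints lie together in some bag; and for every vertex, the bags containing it form a connected subtree. Here vertex 3 appears in no bag, so the decomposition is invalid.

No — vertex 3 appears in no bag.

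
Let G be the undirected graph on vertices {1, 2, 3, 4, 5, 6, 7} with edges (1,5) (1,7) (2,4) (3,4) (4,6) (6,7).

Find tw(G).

A width-1 tree decomposition is:
Bags: B1 = {6, 7}  B2 = {1, 7}  B3 = {1, 5}  B4 = {4, 6}  B5 = {2, 4}  B6 = {3, 4}
Tree: B1–B2, B2–B3, B1–B4, B4–B5, B4–B6
Each bag holds 2 vertices, so the decomposition has width 1, which upper-bounds the treewidth. Any graph with an edge has treewidth ≥ 1, and G has the edge 6–7. Combining the bounds, tw(G) = 1.

1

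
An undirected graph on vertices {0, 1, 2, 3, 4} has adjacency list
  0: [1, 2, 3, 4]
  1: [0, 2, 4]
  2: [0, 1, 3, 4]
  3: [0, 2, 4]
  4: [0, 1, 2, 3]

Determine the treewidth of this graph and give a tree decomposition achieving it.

The largest bag has 4 vertices, giving width 3; this decomposition certifies tw(G) ≤ 3. On the other hand G contains the 4-clique {0, 1, 2, 4}. A clique must lie in a single bag of any decomposition, so no decomposition can have width below 3. Combining the bounds, tw(G) = 3.

Treewidth 3.
One such decomposition:
Bags: B1 = {0, 1, 2, 4}  B2 = {0, 2, 3, 4}
Tree: B1–B2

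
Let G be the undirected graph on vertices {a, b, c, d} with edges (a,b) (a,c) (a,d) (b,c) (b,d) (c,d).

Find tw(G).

A width-3 tree decomposition is:
Bags: B1 = {a, b, c, d}
Tree: (single bag)
With just one bag of size 4, the width is 4 − 1 = 3, so tw(G) ≤ 3. For the lower bound, the 4 vertices {a, b, c, d} are pairwise adjacent, and any tree decomposition puts a clique entirely inside one bag — forcing width ≥ 3. Therefore the treewidth is 3.

3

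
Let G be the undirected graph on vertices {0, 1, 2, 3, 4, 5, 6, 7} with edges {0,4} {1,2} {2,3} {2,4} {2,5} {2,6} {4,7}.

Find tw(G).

1

A width-1 tree decomposition is:
Bags: B1 = {2, 4}  B2 = {2, 6}  B3 = {1, 2}  B4 = {4, 7}  B5 = {2, 5}  B6 = {0, 4}  B7 = {2, 3}
Tree: B1–B2, B2–B3, B1–B4, B3–B5, B4–B6, B3–B7
Every bag has size at most 2, so the width is 2 − 1 = 1 and tw(G) ≤ 1. Any graph with an edge has treewidth ≥ 1, and G has the edge 4–2. Hence tw(G) = 1 exactly.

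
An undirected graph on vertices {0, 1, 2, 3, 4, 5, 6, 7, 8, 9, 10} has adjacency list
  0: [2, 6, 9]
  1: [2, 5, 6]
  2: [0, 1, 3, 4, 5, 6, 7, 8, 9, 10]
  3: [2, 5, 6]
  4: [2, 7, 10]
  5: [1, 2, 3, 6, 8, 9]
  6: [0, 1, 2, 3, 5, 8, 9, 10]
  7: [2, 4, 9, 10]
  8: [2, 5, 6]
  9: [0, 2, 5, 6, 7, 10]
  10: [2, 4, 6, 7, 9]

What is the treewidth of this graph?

A width-3 tree decomposition is:
Bags: B1 = {2, 7, 9, 10}  B2 = {2, 6, 9, 10}  B3 = {0, 2, 6, 9}  B4 = {2, 5, 6, 9}  B5 = {2, 3, 5, 6}  B6 = {1, 2, 5, 6}  B7 = {2, 4, 7, 10}  B8 = {2, 5, 6, 8}
Tree: B1–B2, B2–B3, B3–B4, B4–B5, B5–B6, B1–B7, B4–B8
The largest bag has 4 vertices, giving width 3; this decomposition certifies tw(G) ≤ 3. On the other hand G contains the 4-clique {2, 4, 7, 10}. A clique must lie in a single bag of any decomposition, so no decomposition can have width below 3. The upper and lower bounds meet at 3, so that is the treewidth.

3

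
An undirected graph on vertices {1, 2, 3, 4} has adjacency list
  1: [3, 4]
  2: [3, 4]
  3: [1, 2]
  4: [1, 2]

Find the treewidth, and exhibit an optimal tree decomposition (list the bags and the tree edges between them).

Treewidth 2.
One such decomposition:
Bags: B1 = {2, 3, 4}  B2 = {1, 3, 4}
Tree: B1–B2

Every bag has size at most 3, so the width is 3 − 1 = 2 and tw(G) ≤ 2. The edges 4–2–3–1–4 form a cycle, so G is not a tree and its treewidth is at least 2. Hence tw(G) = 2 exactly.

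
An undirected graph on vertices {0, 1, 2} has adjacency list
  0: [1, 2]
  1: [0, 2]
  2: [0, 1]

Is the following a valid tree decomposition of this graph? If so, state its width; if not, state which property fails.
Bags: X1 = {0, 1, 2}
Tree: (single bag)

Every vertex of G appears in some bag (union = {0, 1, 2}); every edge is covered by a bag; and for each vertex v the set of bags containing v is connected in the bag tree. The decomposition is therefore valid. The largest bag has 3 vertices, so the width is 2.

Yes; width 2.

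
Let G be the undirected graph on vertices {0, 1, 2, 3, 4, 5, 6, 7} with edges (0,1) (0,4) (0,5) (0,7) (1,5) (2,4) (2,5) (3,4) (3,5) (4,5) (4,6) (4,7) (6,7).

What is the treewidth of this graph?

A width-2 tree decomposition is:
Bags: B1 = {0, 4, 5}  B2 = {3, 4, 5}  B3 = {0, 4, 7}  B4 = {4, 6, 7}  B5 = {0, 1, 5}  B6 = {2, 4, 5}
Tree: B1–B2, B1–B3, B3–B4, B1–B5, B2–B6
Every bag has size at most 3, so the width is 3 − 1 = 2 and tw(G) ≤ 2. On the other hand G contains the 3-clique {0, 1, 5}. A clique must lie in a single bag of any decomposition, so no decomposition can have width below 2. Hence tw(G) = 2 exactly.

2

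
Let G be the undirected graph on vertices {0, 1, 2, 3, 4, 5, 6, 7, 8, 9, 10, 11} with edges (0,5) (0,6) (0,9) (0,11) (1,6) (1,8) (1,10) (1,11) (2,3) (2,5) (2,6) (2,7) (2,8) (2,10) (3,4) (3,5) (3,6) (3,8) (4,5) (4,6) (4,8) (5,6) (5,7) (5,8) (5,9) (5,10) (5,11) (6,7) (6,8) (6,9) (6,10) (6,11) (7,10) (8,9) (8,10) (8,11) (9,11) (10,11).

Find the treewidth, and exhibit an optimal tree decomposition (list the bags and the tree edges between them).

Treewidth 4.
One such decomposition:
Bags: B1 = {5, 6, 8, 10, 11}  B2 = {2, 5, 6, 8, 10}  B3 = {2, 3, 5, 6, 8}  B4 = {5, 6, 8, 9, 11}  B5 = {1, 6, 8, 10, 11}  B6 = {2, 5, 6, 7, 10}  B7 = {0, 5, 6, 9, 11}  B8 = {3, 4, 5, 6, 8}
Tree: B1–B2, B2–B3, B1–B4, B1–B5, B2–B6, B4–B7, B3–B8

Every bag has size at most 5, so the width is 5 − 1 = 4 and tw(G) ≤ 4. On the other hand G contains the 5-clique {1, 6, 8, 10, 11}. A clique must lie in a single bag of any decomposition, so no decomposition can have width below 4. The upper and lower bounds meet at 4, so that is the treewidth.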